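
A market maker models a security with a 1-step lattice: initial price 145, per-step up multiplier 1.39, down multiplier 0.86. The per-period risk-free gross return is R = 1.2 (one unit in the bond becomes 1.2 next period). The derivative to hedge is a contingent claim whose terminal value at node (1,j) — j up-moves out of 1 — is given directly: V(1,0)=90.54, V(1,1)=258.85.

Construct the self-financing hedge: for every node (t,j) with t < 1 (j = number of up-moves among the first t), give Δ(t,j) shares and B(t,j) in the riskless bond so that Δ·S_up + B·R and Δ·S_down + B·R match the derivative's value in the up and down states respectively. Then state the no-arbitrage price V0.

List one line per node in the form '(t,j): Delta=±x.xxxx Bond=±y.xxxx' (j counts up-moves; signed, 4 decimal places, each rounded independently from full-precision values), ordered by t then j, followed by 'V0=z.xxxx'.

(0,0): Delta=2.1901 Bond=-152.1390
V0=165.4270

No-arbitrage ⇒ martingale measure with p* = (R−d)/(u−d) = 0.6415.
Payoff layer (t=1): V(1,0)=90.5400, V(1,1)=258.8500
(0,0): S=145.0000. Δ = (V_up−V_dn)/(S_up−S_dn) = (258.8500−90.5400)/(201.5500−124.7000) = 2.1901. V = [p*·258.8500 + (1−p*)·90.5400]/1.2 = 165.4270. B = V − Δ·S = -152.1390.
The time-0 hedge costs 165.4270, which is the no-arbitrage price.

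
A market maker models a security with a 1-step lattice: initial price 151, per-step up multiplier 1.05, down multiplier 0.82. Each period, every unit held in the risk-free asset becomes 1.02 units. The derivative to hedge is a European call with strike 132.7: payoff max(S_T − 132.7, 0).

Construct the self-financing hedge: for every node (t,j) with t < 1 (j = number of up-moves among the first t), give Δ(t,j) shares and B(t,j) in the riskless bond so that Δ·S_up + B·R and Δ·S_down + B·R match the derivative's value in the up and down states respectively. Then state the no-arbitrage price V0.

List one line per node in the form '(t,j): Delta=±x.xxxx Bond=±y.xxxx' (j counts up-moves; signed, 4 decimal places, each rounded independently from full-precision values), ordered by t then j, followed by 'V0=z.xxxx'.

Since d<R<u, set p* = (R−d)/(u−d) = 0.8696; price each node as the discounted p*-expectation of its children.
Terminal values V(1,·): V(1,0)=0.0000, V(1,1)=25.8500
  t=0,j=0: stock 151.0000 → up 158.5500 (V=25.8500), down 123.8200 (V=0.0000). Price 22.0375; hedge Δ=0.7443, bond B=-90.3538.
Each (Δ,B) replicates both successor values, so the strategy is self-financing and V0 is arbitrage-free.

(0,0): Delta=0.7443 Bond=-90.3538
V0=22.0375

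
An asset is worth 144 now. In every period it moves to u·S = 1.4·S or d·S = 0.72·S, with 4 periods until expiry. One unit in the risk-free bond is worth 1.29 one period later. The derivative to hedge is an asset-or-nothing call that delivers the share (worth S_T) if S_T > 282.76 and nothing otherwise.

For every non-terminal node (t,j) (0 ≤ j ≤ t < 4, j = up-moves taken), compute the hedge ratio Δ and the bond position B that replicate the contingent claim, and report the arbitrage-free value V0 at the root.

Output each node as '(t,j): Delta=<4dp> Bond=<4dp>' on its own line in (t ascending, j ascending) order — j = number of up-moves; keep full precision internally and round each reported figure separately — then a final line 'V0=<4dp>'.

(0,0): Delta=1.2144 Bond=-37.0920
(1,0): Delta=1.7038 Bond=-98.5974
(1,1): Delta=1.1658 Bond=-38.0551
(2,0): Delta=0.0000 Bond=0.0000
(2,1): Delta=1.8729 Bond=-151.7362
(2,2): Delta=1.0956 Bond=-29.2824
(3,0): Delta=0.0000 Bond=0.0000
(3,1): Delta=0.0000 Bond=0.0000
(3,2): Delta=2.0588 Bond=-233.5140
(3,3): Delta=1.0000 Bond=0.0000
V0=137.7760

No-arbitrage ⇒ martingale measure with p* = (R−d)/(u−d) = 0.8382.
Payoff layer (t=4): V(4,0)=0.0000, V(4,1)=0.0000, V(4,2)=0.0000, V(4,3)=284.4979, V(4,4)=553.1904
(3,0): S=53.7477. Δ = (V_up−V_dn)/(S_up−S_dn) = (0.0000−0.0000)/(75.2468−38.6984) = 0.0000. V = [p*·0.0000 + (1−p*)·0.0000]/1.29 = 0.0000. B = V − Δ·S = 0.0000.
(3,1): S=104.5094. Δ = (V_up−V_dn)/(S_up−S_dn) = (0.0000−0.0000)/(146.3132−75.2468) = 0.0000. V = [p*·0.0000 + (1−p*)·0.0000]/1.29 = 0.0000. B = V − Δ·S = 0.0000.
(3,2): S=203.2128. Δ = (V_up−V_dn)/(S_up−S_dn) = (284.4979−0.0000)/(284.4979−146.3132) = 2.0588. V = [p*·284.4979 + (1−p*)·0.0000]/1.29 = 184.8653. B = V − Δ·S = -233.5140.
(3,3): S=395.1360. Δ = (V_up−V_dn)/(S_up−S_dn) = (553.1904−284.4979)/(553.1904−284.4979) = 1.0000. V = [p*·553.1904 + (1−p*)·284.4979]/1.29 = 395.1360. B = V − Δ·S = 0.0000.
(2,0): S=74.6496. Δ = (V_up−V_dn)/(S_up−S_dn) = (0.0000−0.0000)/(104.5094−53.7477) = 0.0000. V = [p*·0.0000 + (1−p*)·0.0000]/1.29 = 0.0000. B = V − Δ·S = 0.0000.
(2,1): S=145.1520. Δ = (V_up−V_dn)/(S_up−S_dn) = (184.8653−0.0000)/(203.2128−104.5094) = 1.8729. V = [p*·184.8653 + (1−p*)·0.0000]/1.29 = 120.1245. B = V − Δ·S = -151.7362.
(2,2): S=282.2400. Δ = (V_up−V_dn)/(S_up−S_dn) = (395.1360−184.8653)/(395.1360−203.2128) = 1.0956. V = [p*·395.1360 + (1−p*)·184.8653]/1.29 = 279.9392. B = V − Δ·S = -29.2824.
(1,0): S=103.6800. Δ = (V_up−V_dn)/(S_up−S_dn) = (120.1245−0.0000)/(145.1520−74.6496) = 1.7038. V = [p*·120.1245 + (1−p*)·0.0000]/1.29 = 78.0563. B = V − Δ·S = -98.5974.
(1,1): S=201.6000. Δ = (V_up−V_dn)/(S_up−S_dn) = (279.9392−120.1245)/(282.2400−145.1520) = 1.1658. V = [p*·279.9392 + (1−p*)·120.1245]/1.29 = 196.9666. B = V − Δ·S = -38.0551.
(0,0): S=144.0000. Δ = (V_up−V_dn)/(S_up−S_dn) = (196.9666−78.0563)/(201.6000−103.6800) = 1.2144. V = [p*·196.9666 + (1−p*)·78.0563]/1.29 = 137.7760. B = V − Δ·S = -37.0920.
The time-0 hedge costs 137.7760, which is the no-arbitrage price.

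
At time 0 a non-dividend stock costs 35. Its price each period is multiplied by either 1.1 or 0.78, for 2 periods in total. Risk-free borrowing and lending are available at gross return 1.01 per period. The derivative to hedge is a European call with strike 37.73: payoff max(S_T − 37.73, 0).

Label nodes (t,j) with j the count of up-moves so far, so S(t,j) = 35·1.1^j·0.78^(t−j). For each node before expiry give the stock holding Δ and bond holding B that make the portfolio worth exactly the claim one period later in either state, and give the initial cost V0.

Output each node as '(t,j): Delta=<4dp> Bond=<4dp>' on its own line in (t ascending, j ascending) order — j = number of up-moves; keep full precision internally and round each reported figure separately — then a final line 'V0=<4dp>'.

(0,0): Delta=0.2935 Bond=-7.9345
(1,0): Delta=0.0000 Bond=0.0000
(1,1): Delta=0.3750 Bond=-11.1498
V0=2.3397

No-arbitrage ⇒ martingale measure with p* = (R−d)/(u−d) = 0.7187.
At expiry t=2: V(2,0)=0.0000, V(2,1)=0.0000, V(2,2)=4.6200
Node (1,0) S=27.3000: V=(p*·0.0000+(1−p*)·0.0000)/1.01=0.0000; Δ=(0.0000−0.0000)/(30.0300−21.2940)=0.0000; B=V−Δ·S=0.0000
Node (1,1) S=38.5000: V=(p*·4.6200+(1−p*)·0.0000)/1.01=3.2877; Δ=(4.6200−0.0000)/(42.3500−30.0300)=0.3750; B=V−Δ·S=-11.1498
Node (0,0) S=35.0000: V=(p*·3.2877+(1−p*)·0.0000)/1.01=2.3397; Δ=(3.2877−0.0000)/(38.5000−27.3000)=0.2935; B=V−Δ·S=-7.9345
Self-financing check: at every node Δ·S+B equals the discounted successor values.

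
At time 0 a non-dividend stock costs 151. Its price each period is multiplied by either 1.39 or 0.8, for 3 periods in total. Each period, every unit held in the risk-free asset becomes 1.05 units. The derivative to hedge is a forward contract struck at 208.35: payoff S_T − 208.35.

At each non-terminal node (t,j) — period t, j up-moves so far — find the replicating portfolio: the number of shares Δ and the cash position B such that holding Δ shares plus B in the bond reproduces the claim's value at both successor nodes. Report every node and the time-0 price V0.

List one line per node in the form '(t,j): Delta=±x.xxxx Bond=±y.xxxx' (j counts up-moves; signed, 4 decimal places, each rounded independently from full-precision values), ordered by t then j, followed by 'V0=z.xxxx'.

Under the risk-neutral measure, an up-move has probability p* = (R−d)/(u−d) = 0.4237 and values discount at R = 1.05.
Terminal payoffs: V(3,0)=-131.0380, V(3,1)=-74.0204, V(3,2)=25.0477, V(3,3)=197.1785
  t=2,j=0: stock 96.6400 → up 134.3296 (V=-74.0204), down 77.3120 (V=-131.0380). Price -101.7886; hedge Δ=1.0000, bond B=-198.4286.
  t=2,j=1: stock 167.9120 → up 233.3977 (V=25.0477), down 134.3296 (V=-74.0204). Price -30.5166; hedge Δ=1.0000, bond B=-198.4286.
  t=2,j=2: stock 291.7471 → up 405.5285 (V=197.1785), down 233.3977 (V=25.0477). Price 93.3185; hedge Δ=1.0000, bond B=-198.4286.
  t=1,j=0: stock 120.8000 → up 167.9120 (V=-30.5166), down 96.6400 (V=-101.7886). Price -68.1796; hedge Δ=1.0000, bond B=-188.9796.
  t=1,j=1: stock 209.8900 → up 291.7471 (V=93.3185), down 167.9120 (V=-30.5166). Price 20.9104; hedge Δ=1.0000, bond B=-188.9796.
  t=0,j=0: stock 151.0000 → up 209.8900 (V=20.9104), down 120.8000 (V=-68.1796). Price -28.9806; hedge Δ=1.0000, bond B=-179.9806.
Self-financing check: at every node Δ·S+B equals the discounted successor values.

(0,0): Delta=1.0000 Bond=-179.9806
(1,0): Delta=1.0000 Bond=-188.9796
(1,1): Delta=1.0000 Bond=-188.9796
(2,0): Delta=1.0000 Bond=-198.4286
(2,1): Delta=1.0000 Bond=-198.4286
(2,2): Delta=1.0000 Bond=-198.4286
V0=-28.9806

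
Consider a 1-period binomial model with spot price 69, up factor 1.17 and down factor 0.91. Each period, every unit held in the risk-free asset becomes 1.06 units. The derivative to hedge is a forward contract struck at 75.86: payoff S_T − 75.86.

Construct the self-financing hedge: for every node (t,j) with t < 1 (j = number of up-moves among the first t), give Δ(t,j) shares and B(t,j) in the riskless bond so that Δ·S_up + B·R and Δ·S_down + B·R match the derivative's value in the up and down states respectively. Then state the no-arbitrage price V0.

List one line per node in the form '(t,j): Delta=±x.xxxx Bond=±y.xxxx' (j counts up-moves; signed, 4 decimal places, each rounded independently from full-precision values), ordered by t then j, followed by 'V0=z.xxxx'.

Since d<R<u, set p* = (R−d)/(u−d) = 0.5769; price each node as the discounted p*-expectation of its children.
At expiry t=1: V(1,0)=-13.0700, V(1,1)=4.8700
  t=0,j=0: stock 69.0000 → up 80.7300 (V=4.8700), down 62.7900 (V=-13.0700). Price -2.5660; hedge Δ=1.0000, bond B=-71.5660.
Each (Δ,B) replicates both successor values, so the strategy is self-financing and V0 is arbitrage-free.

(0,0): Delta=1.0000 Bond=-71.5660
V0=-2.5660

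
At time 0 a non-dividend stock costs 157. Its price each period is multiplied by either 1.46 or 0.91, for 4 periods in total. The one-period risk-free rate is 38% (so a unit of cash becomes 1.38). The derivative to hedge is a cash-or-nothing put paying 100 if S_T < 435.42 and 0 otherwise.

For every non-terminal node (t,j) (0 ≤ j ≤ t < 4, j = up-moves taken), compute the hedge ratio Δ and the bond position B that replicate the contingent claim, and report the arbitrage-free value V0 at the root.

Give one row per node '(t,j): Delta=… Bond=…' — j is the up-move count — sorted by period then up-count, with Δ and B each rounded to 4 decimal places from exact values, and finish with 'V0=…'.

Since d<R<u, set p* = (R−d)/(u−d) = 0.8545; price each node as the discounted p*-expectation of its children.
Payoff layer (t=4): V(4,0)=100.0000, V(4,1)=100.0000, V(4,2)=100.0000, V(4,3)=0.0000, V(4,4)=0.0000
  t=3,j=0: stock 118.3106 → up 172.7335 (V=100.0000), down 107.6627 (V=100.0000). Price 72.4638; hedge Δ=0.0000, bond B=72.4638.
  t=3,j=1: stock 189.8171 → up 277.1329 (V=100.0000), down 172.7335 (V=100.0000). Price 72.4638; hedge Δ=0.0000, bond B=72.4638.
  t=3,j=2: stock 304.5417 → up 444.6309 (V=0.0000), down 277.1329 (V=100.0000). Price 10.5402; hedge Δ=-0.5970, bond B=192.3584.
  t=3,j=3: stock 488.6054 → up 713.3638 (V=0.0000), down 444.6309 (V=0.0000). Price 0.0000; hedge Δ=0.0000, bond B=0.0000.
  t=2,j=0: stock 130.0117 → up 189.8171 (V=72.4638), down 118.3106 (V=72.4638). Price 52.5100; hedge Δ=0.0000, bond B=52.5100.
  t=2,j=1: stock 208.5902 → up 304.5417 (V=10.5402), down 189.8171 (V=72.4638). Price 14.1647; hedge Δ=-0.5398, bond B=126.7530.
  t=2,j=2: stock 334.6612 → up 488.6054 (V=0.0000), down 304.5417 (V=10.5402). Price 1.1110; hedge Δ=-0.0573, bond B=20.2749.
  t=1,j=0: stock 142.8700 → up 208.5902 (V=14.1647), down 130.0117 (V=52.5100). Price 14.3059; hedge Δ=-0.4880, bond B=84.0247.
  t=1,j=1: stock 229.2200 → up 334.6612 (V=1.1110), down 208.5902 (V=14.1647). Price 2.1809; hedge Δ=-0.1035, bond B=25.9150.
  t=0,j=0: stock 157.0000 → up 229.2200 (V=2.1809), down 142.8700 (V=14.3059). Price 2.8584; hedge Δ=-0.1404, bond B=24.9038.
Each (Δ,B) replicates both successor values, so the strategy is self-financing and V0 is arbitrage-free.

(0,0): Delta=-0.1404 Bond=24.9038
(1,0): Delta=-0.4880 Bond=84.0247
(1,1): Delta=-0.1035 Bond=25.9150
(2,0): Delta=0.0000 Bond=52.5100
(2,1): Delta=-0.5398 Bond=126.7530
(2,2): Delta=-0.0573 Bond=20.2749
(3,0): Delta=0.0000 Bond=72.4638
(3,1): Delta=0.0000 Bond=72.4638
(3,2): Delta=-0.5970 Bond=192.3584
(3,3): Delta=0.0000 Bond=0.0000
V0=2.8584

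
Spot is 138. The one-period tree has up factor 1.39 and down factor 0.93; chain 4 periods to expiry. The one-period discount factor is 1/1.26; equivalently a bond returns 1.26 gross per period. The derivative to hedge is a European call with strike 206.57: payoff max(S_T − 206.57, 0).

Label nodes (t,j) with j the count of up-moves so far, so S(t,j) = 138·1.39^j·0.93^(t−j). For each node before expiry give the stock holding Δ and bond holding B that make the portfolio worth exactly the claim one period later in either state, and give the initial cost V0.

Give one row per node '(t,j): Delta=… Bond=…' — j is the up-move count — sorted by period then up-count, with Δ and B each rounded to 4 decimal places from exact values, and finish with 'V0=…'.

(0,0): Delta=0.9202 Bond=-69.3338
(1,0): Delta=0.7303 Bond=-62.9968
(1,1): Delta=0.9702 Bond=-96.9584
(2,0): Delta=0.2493 Bond=-21.9604
(2,1): Delta=0.8571 Bond=-101.9942
(2,2): Delta=1.0000 Bond=-130.1146
(3,0): Delta=0.0000 Bond=0.0000
(3,1): Delta=0.3150 Bond=-38.5705
(3,2): Delta=1.0000 Bond=-163.9444
(3,3): Delta=1.0000 Bond=-163.9444
V0=57.6481

No-arbitrage ⇒ martingale measure with p* = (R−d)/(u−d) = 0.7174.
At expiry t=4: V(4,0)=0.0000, V(4,1)=0.0000, V(4,2)=24.0381, V(4,3)=138.1023, V(4,4)=308.5854
Node (3,0) S=111.0013: V=(p*·0.0000+(1−p*)·0.0000)/1.26=0.0000; Δ=(0.0000−0.0000)/(154.2918−103.2312)=0.0000; B=V−Δ·S=0.0000
Node (3,1) S=165.9051: V=(p*·24.0381+(1−p*)·0.0000)/1.26=13.6863; Δ=(24.0381−0.0000)/(230.6081−154.2918)=0.3150; B=V−Δ·S=-38.5705
Node (3,2) S=247.9657: V=(p*·138.1023+(1−p*)·24.0381)/1.26=84.0213; Δ=(138.1023−24.0381)/(344.6723−230.6081)=1.0000; B=V−Δ·S=-163.9444
Node (3,3) S=370.6154: V=(p*·308.5854+(1−p*)·138.1023)/1.26=206.6710; Δ=(308.5854−138.1023)/(515.1554−344.6723)=1.0000; B=V−Δ·S=-163.9444
Node (2,0) S=119.3562: V=(p*·13.6863+(1−p*)·0.0000)/1.26=7.7924; Δ=(13.6863−0.0000)/(165.9051−111.0013)=0.2493; B=V−Δ·S=-21.9604
Node (2,1) S=178.3926: V=(p*·84.0213+(1−p*)·13.6863)/1.26=50.9079; Δ=(84.0213−13.6863)/(247.9657−165.9051)=0.8571; B=V−Δ·S=-101.9942
Node (2,2) S=266.6298: V=(p*·206.6710+(1−p*)·84.0213)/1.26=136.5152; Δ=(206.6710−84.0213)/(370.6154−247.9657)=1.0000; B=V−Δ·S=-130.1146
Node (1,0) S=128.3400: V=(p*·50.9079+(1−p*)·7.7924)/1.26=30.7326; Δ=(50.9079−7.7924)/(178.3926−119.3562)=0.7303; B=V−Δ·S=-62.9968
Node (1,1) S=191.8200: V=(p*·136.5152+(1−p*)·50.9079)/1.26=89.1443; Δ=(136.5152−50.9079)/(266.6298−178.3926)=0.9702; B=V−Δ·S=-96.9584
Node (0,0) S=138.0000: V=(p*·89.1443+(1−p*)·30.7326)/1.26=57.6481; Δ=(89.1443−30.7326)/(191.8200−128.3400)=0.9202; B=V−Δ·S=-69.3338
Each (Δ,B) replicates both successor values, so the strategy is self-financing and V0 is arbitrage-free.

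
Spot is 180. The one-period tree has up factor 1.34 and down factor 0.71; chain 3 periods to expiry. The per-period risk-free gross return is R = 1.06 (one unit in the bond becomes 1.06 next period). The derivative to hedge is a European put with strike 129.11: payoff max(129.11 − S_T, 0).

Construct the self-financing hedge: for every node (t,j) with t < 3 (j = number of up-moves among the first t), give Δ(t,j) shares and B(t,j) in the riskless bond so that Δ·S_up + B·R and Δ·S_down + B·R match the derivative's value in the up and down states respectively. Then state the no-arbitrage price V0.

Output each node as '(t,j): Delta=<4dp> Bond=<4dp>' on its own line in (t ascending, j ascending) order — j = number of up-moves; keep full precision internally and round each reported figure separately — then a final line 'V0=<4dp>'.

(0,0): Delta=-0.1178 Bond=28.0459
(1,0): Delta=-0.3467 Bond=58.9797
(1,1): Delta=-0.0208 Bond=6.3278
(2,0): Delta=-1.0000 Bond=121.8019
(2,1): Delta=-0.0697 Bond=15.0917
(2,2): Delta=0.0000 Bond=0.0000
V0=6.8471

Under the risk-neutral measure, an up-move has probability p* = (R−d)/(u−d) = 0.5556 and values discount at R = 1.06.
Terminal payoffs: V(3,0)=64.6860, V(3,1)=7.5211, V(3,2)=0.0000, V(3,3)=0.0000
  t=2,j=0: stock 90.7380 → up 121.5889 (V=7.5211), down 64.4240 (V=64.6860). Price 31.0639; hedge Δ=-1.0000, bond B=121.8019.
  t=2,j=1: stock 171.2520 → up 229.4777 (V=0.0000), down 121.5889 (V=7.5211). Price 3.1535; hedge Δ=-0.0697, bond B=15.0917.
  t=2,j=2: stock 323.2080 → up 433.0987 (V=0.0000), down 229.4777 (V=0.0000). Price 0.0000; hedge Δ=0.0000, bond B=0.0000.
  t=1,j=0: stock 127.8000 → up 171.2520 (V=3.1535), down 90.7380 (V=31.0639). Price 14.6775; hedge Δ=-0.3467, bond B=58.9797.
  t=1,j=1: stock 241.2000 → up 323.2080 (V=0.0000), down 171.2520 (V=3.1535). Price 1.3222; hedge Δ=-0.0208, bond B=6.3278.
  t=0,j=0: stock 180.0000 → up 241.2000 (V=1.3222), down 127.8000 (V=14.6775). Price 6.8471; hedge Δ=-0.1178, bond B=28.0459.
Root portfolio cost Δ·180+B reproduces V0=6.8471.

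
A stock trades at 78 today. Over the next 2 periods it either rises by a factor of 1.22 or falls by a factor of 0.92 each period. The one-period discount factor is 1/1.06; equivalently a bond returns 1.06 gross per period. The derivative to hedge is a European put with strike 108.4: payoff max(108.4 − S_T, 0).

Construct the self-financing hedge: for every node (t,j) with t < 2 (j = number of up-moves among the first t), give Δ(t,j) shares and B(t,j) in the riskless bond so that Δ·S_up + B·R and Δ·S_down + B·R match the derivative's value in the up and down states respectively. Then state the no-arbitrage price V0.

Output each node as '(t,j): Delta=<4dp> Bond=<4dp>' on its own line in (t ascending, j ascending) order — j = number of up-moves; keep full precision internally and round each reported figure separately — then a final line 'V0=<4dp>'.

(0,0): Delta=-0.8552 Bond=86.6744
(1,0): Delta=-1.0000 Bond=102.2642
(1,1): Delta=-0.7304 Bond=80.0013
V0=19.9671

Since d<R<u, set p* = (R−d)/(u−d) = 0.4667; price each node as the discounted p*-expectation of its children.
Terminal values V(2,·): V(2,0)=42.3808, V(2,1)=20.8528, V(2,2)=0.0000
Node (1,0) S=71.7600: V=(p*·20.8528+(1−p*)·42.3808)/1.06=30.5042; Δ=(20.8528−42.3808)/(87.5472−66.0192)=-1.0000; B=V−Δ·S=102.2642
Node (1,1) S=95.1600: V=(p*·0.0000+(1−p*)·20.8528)/1.06=10.4920; Δ=(0.0000−20.8528)/(116.0952−87.5472)=-0.7304; B=V−Δ·S=80.0013
Node (0,0) S=78.0000: V=(p*·10.4920+(1−p*)·30.5042)/1.06=19.9671; Δ=(10.4920−30.5042)/(95.1600−71.7600)=-0.8552; B=V−Δ·S=86.6744
The time-0 hedge costs 19.9671, which is the no-arbitrage price.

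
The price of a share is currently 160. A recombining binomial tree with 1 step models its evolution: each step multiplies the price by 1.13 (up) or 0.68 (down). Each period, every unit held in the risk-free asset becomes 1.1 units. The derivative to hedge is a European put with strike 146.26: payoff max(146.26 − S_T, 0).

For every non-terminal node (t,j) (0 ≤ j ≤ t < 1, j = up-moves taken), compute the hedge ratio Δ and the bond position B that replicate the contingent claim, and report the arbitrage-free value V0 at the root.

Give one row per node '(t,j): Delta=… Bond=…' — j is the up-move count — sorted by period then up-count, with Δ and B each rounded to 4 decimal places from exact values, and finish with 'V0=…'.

The replicating-portfolio and risk-neutral prices coincide; use p* = (1.1−0.68)/(1.13−0.68) = 0.9333 for the latter.
At expiry t=1: V(1,0)=37.4600, V(1,1)=0.0000
Node (0,0) S=160.0000: V=(p*·0.0000+(1−p*)·37.4600)/1.1=2.2703; Δ=(0.0000−37.4600)/(180.8000−108.8000)=-0.5203; B=V−Δ·S=85.5147
The time-0 hedge costs 2.2703, which is the no-arbitrage price.

(0,0): Delta=-0.5203 Bond=85.5147
V0=2.2703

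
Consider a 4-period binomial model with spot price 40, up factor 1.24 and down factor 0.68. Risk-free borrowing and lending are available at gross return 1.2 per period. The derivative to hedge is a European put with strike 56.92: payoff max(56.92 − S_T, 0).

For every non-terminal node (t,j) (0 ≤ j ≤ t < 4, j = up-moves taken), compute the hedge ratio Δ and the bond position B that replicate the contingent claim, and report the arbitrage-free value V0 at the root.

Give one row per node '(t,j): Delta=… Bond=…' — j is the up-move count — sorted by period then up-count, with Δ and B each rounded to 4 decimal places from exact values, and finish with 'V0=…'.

Under the risk-neutral measure, an up-move has probability p* = (R−d)/(u−d) = 0.9286 and values discount at R = 1.2.
At expiry t=4: V(4,0)=48.3674, V(4,1)=41.3242, V(4,2)=28.4806, V(4,3)=5.0598, V(4,4)=0.0000
(3,0): S=12.5773. Δ = (V_up−V_dn)/(S_up−S_dn) = (41.3242−48.3674)/(15.5958−8.5526) = -1.0000. V = [p*·41.3242 + (1−p*)·48.3674]/1.2 = 34.8561. B = V − Δ·S = 47.4333.
(3,1): S=22.9350. Δ = (V_up−V_dn)/(S_up−S_dn) = (28.4806−41.3242)/(28.4394−15.5958) = -1.0000. V = [p*·28.4806 + (1−p*)·41.3242]/1.2 = 24.4983. B = V − Δ·S = 47.4333.
(3,2): S=41.8227. Δ = (V_up−V_dn)/(S_up−S_dn) = (5.0598−28.4806)/(51.8602−28.4394) = -1.0000. V = [p*·5.0598 + (1−p*)·28.4806]/1.2 = 5.6106. B = V − Δ·S = 47.4333.
(3,3): S=76.2650. Δ = (V_up−V_dn)/(S_up−S_dn) = (0.0000−5.0598)/(94.5686−51.8602) = -0.1185. V = [p*·0.0000 + (1−p*)·5.0598]/1.2 = 0.3012. B = V − Δ·S = 9.3366.
(2,0): S=18.4960. Δ = (V_up−V_dn)/(S_up−S_dn) = (24.4983−34.8561)/(22.9350−12.5773) = -1.0000. V = [p*·24.4983 + (1−p*)·34.8561]/1.2 = 21.0318. B = V − Δ·S = 39.5278.
(2,1): S=33.7280. Δ = (V_up−V_dn)/(S_up−S_dn) = (5.6106−24.4983)/(41.8227−22.9350) = -1.0000. V = [p*·5.6106 + (1−p*)·24.4983]/1.2 = 5.7998. B = V − Δ·S = 39.5278.
(2,2): S=61.5040. Δ = (V_up−V_dn)/(S_up−S_dn) = (0.3012−5.6106)/(76.2650−41.8227) = -0.1542. V = [p*·0.3012 + (1−p*)·5.6106]/1.2 = 0.5670. B = V − Δ·S = 10.0482.
(1,0): S=27.2000. Δ = (V_up−V_dn)/(S_up−S_dn) = (5.7998−21.0318)/(33.7280−18.4960) = -1.0000. V = [p*·5.7998 + (1−p*)·21.0318]/1.2 = 5.7398. B = V − Δ·S = 32.9398.
(1,1): S=49.6000. Δ = (V_up−V_dn)/(S_up−S_dn) = (0.5670−5.7998)/(61.5040−33.7280) = -0.1884. V = [p*·0.5670 + (1−p*)·5.7998]/1.2 = 0.7840. B = V − Δ·S = 10.1282.
(0,0): S=40.0000. Δ = (V_up−V_dn)/(S_up−S_dn) = (0.7840−5.7398)/(49.6000−27.2000) = -0.2212. V = [p*·0.7840 + (1−p*)·5.7398]/1.2 = 0.9483. B = V − Δ·S = 9.7980.
Check: Δ(0,0)·S0 + B(0,0) = 0.9483 = V0.

(0,0): Delta=-0.2212 Bond=9.7980
(1,0): Delta=-1.0000 Bond=32.9398
(1,1): Delta=-0.1884 Bond=10.1282
(2,0): Delta=-1.0000 Bond=39.5278
(2,1): Delta=-1.0000 Bond=39.5278
(2,2): Delta=-0.1542 Bond=10.0482
(3,0): Delta=-1.0000 Bond=47.4333
(3,1): Delta=-1.0000 Bond=47.4333
(3,2): Delta=-1.0000 Bond=47.4333
(3,3): Delta=-0.1185 Bond=9.3366
V0=0.9483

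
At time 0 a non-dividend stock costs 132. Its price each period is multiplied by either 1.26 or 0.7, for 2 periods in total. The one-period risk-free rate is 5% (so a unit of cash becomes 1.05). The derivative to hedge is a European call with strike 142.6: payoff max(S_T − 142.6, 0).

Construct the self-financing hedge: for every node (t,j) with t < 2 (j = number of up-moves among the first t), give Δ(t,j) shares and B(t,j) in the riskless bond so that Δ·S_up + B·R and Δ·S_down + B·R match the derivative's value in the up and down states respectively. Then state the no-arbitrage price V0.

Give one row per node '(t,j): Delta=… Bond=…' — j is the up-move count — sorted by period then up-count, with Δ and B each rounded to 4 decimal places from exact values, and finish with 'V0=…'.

(0,0): Delta=0.5392 Bond=-47.4512
(1,0): Delta=0.0000 Bond=0.0000
(1,1): Delta=0.7190 Bond=-79.7181
V0=23.7256

No-arbitrage ⇒ martingale measure with p* = (R−d)/(u−d) = 0.6250.
Payoff layer (t=2): V(2,0)=0.0000, V(2,1)=0.0000, V(2,2)=66.9632
(1,0): S=92.4000. Δ = (V_up−V_dn)/(S_up−S_dn) = (0.0000−0.0000)/(116.4240−64.6800) = 0.0000. V = [p*·0.0000 + (1−p*)·0.0000]/1.05 = 0.0000. B = V − Δ·S = 0.0000.
(1,1): S=166.3200. Δ = (V_up−V_dn)/(S_up−S_dn) = (66.9632−0.0000)/(209.5632−116.4240) = 0.7190. V = [p*·66.9632 + (1−p*)·0.0000]/1.05 = 39.8590. B = V − Δ·S = -79.7181.
(0,0): S=132.0000. Δ = (V_up−V_dn)/(S_up−S_dn) = (39.8590−0.0000)/(166.3200−92.4000) = 0.5392. V = [p*·39.8590 + (1−p*)·0.0000]/1.05 = 23.7256. B = V − Δ·S = -47.4512.
The time-0 hedge costs 23.7256, which is the no-arbitrage price.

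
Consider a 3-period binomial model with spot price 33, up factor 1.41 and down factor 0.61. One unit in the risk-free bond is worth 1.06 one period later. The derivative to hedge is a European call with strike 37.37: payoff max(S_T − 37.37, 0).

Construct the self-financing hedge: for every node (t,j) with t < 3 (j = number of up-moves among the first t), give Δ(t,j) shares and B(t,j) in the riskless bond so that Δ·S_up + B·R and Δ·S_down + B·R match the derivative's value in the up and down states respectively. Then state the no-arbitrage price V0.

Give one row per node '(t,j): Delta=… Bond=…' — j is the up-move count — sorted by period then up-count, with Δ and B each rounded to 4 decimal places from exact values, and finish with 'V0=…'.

Under the risk-neutral measure, an up-move has probability p* = (R−d)/(u−d) = 0.5625 and values discount at R = 1.06.
Terminal values V(3,·): V(3,0)=0.0000, V(3,1)=0.0000, V(3,2)=2.6505, V(3,3)=55.1363
Node (2,0) S=12.2793: V=(p*·0.0000+(1−p*)·0.0000)/1.06=0.0000; Δ=(0.0000−0.0000)/(17.3138−7.4904)=0.0000; B=V−Δ·S=0.0000
Node (2,1) S=28.3833: V=(p*·2.6505+(1−p*)·0.0000)/1.06=1.4065; Δ=(2.6505−0.0000)/(40.0205−17.3138)=0.1167; B=V−Δ·S=-1.9066
Node (2,2) S=65.6073: V=(p*·55.1363+(1−p*)·2.6505)/1.06=30.3526; Δ=(55.1363−2.6505)/(92.5063−40.0205)=1.0000; B=V−Δ·S=-35.2547
Node (1,0) S=20.1300: V=(p*·1.4065+(1−p*)·0.0000)/1.06=0.7464; Δ=(1.4065−0.0000)/(28.3833−12.2793)=0.0873; B=V−Δ·S=-1.0117
Node (1,1) S=46.5300: V=(p*·30.3526+(1−p*)·1.4065)/1.06=16.6874; Δ=(30.3526−1.4065)/(65.6073−28.3833)=0.7776; B=V−Δ·S=-19.4952
Node (0,0) S=33.0000: V=(p*·16.6874+(1−p*)·0.7464)/1.06=9.1634; Δ=(16.6874−0.7464)/(46.5300−20.1300)=0.6038; B=V−Δ·S=-10.7629
Each (Δ,B) replicates both successor values, so the strategy is self-financing and V0 is arbitrage-free.

(0,0): Delta=0.6038 Bond=-10.7629
(1,0): Delta=0.0873 Bond=-1.0117
(1,1): Delta=0.7776 Bond=-19.4952
(2,0): Delta=0.0000 Bond=0.0000
(2,1): Delta=0.1167 Bond=-1.9066
(2,2): Delta=1.0000 Bond=-35.2547
V0=9.1634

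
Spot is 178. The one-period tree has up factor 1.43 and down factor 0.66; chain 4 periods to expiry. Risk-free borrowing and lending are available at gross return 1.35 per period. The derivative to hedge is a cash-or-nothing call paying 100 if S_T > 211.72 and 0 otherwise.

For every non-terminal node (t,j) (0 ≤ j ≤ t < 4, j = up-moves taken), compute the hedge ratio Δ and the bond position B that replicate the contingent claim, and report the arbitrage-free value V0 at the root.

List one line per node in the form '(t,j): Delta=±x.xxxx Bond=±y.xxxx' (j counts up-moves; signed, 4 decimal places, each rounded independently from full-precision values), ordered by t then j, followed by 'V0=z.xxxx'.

(0,0): Delta=0.0742 Bond=15.2052
(1,0): Delta=0.4871 Bond=-27.9749
(1,1): Delta=0.0521 Bond=26.1505
(2,0): Delta=0.0000 Bond=0.0000
(2,1): Delta=0.5131 Bond=-42.1448
(2,2): Delta=0.0275 Bond=44.2826
(3,0): Delta=0.0000 Bond=0.0000
(3,1): Delta=0.0000 Bond=0.0000
(3,2): Delta=0.5406 Bond=-63.4921
(3,3): Delta=0.0000 Bond=74.0741
V0=28.4165

No-arbitrage ⇒ martingale measure with p* = (R−d)/(u−d) = 0.8961.
At expiry t=4: V(4,0)=0.0000, V(4,1)=0.0000, V(4,2)=0.0000, V(4,3)=100.0000, V(4,4)=100.0000
Node (3,0) S=51.1743: V=(p*·0.0000+(1−p*)·0.0000)/1.35=0.0000; Δ=(0.0000−0.0000)/(73.1792−33.7750)=0.0000; B=V−Δ·S=0.0000
Node (3,1) S=110.8776: V=(p*·0.0000+(1−p*)·0.0000)/1.35=0.0000; Δ=(0.0000−0.0000)/(158.5550−73.1792)=0.0000; B=V−Δ·S=0.0000
Node (3,2) S=240.2349: V=(p*·100.0000+(1−p*)·0.0000)/1.35=66.3781; Δ=(100.0000−0.0000)/(343.5358−158.5550)=0.5406; B=V−Δ·S=-63.4921
Node (3,3) S=520.5088: V=(p*·100.0000+(1−p*)·100.0000)/1.35=74.0741; Δ=(100.0000−100.0000)/(744.3276−343.5358)=0.0000; B=V−Δ·S=74.0741
Node (2,0) S=77.5368: V=(p*·0.0000+(1−p*)·0.0000)/1.35=0.0000; Δ=(0.0000−0.0000)/(110.8776−51.1743)=0.0000; B=V−Δ·S=0.0000
Node (2,1) S=167.9964: V=(p*·66.3781+(1−p*)·0.0000)/1.35=44.0605; Δ=(66.3781−0.0000)/(240.2349−110.8776)=0.5131; B=V−Δ·S=-42.1448
Node (2,2) S=363.9922: V=(p*·74.0741+(1−p*)·66.3781)/1.35=54.2774; Δ=(74.0741−66.3781)/(520.5088−240.2349)=0.0275; B=V−Δ·S=44.2826
Node (1,0) S=117.4800: V=(p*·44.0605+(1−p*)·0.0000)/1.35=29.2465; Δ=(44.0605−0.0000)/(167.9964−77.5368)=0.4871; B=V−Δ·S=-27.9749
Node (1,1) S=254.5400: V=(p*·54.2774+(1−p*)·44.0605)/1.35=39.4192; Δ=(54.2774−44.0605)/(363.9922−167.9964)=0.0521; B=V−Δ·S=26.1505
Node (0,0) S=178.0000: V=(p*·39.4192+(1−p*)·29.2465)/1.35=28.4165; Δ=(39.4192−29.2465)/(254.5400−117.4800)=0.0742; B=V−Δ·S=15.2052
Root portfolio cost Δ·178+B reproduces V0=28.4165.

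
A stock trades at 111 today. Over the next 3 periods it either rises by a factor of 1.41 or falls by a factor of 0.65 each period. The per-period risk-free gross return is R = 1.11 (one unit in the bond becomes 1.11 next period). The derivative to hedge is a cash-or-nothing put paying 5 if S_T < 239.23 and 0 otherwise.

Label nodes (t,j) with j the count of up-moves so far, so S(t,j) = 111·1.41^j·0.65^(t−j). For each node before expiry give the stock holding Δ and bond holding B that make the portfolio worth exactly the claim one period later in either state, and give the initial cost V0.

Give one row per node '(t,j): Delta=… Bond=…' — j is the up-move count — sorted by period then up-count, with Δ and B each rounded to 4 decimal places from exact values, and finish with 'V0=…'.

Since d<R<u, set p* = (R−d)/(u−d) = 0.6053; price each node as the discounted p*-expectation of its children.
At expiry t=3: V(3,0)=5.0000, V(3,1)=5.0000, V(3,2)=5.0000, V(3,3)=0.0000
  t=2,j=0: stock 46.8975 → up 66.1255 (V=5.0000), down 30.4834 (V=5.0000). Price 4.5045; hedge Δ=0.0000, bond B=4.5045.
  t=2,j=1: stock 101.7315 → up 143.4414 (V=5.0000), down 66.1255 (V=5.0000). Price 4.5045; hedge Δ=0.0000, bond B=4.5045.
  t=2,j=2: stock 220.6791 → up 311.1575 (V=0.0000), down 143.4414 (V=5.0000). Price 1.7781; hedge Δ=-0.0298, bond B=8.3570.
  t=1,j=0: stock 72.1500 → up 101.7315 (V=4.5045), down 46.8975 (V=4.5045). Price 4.0581; hedge Δ=0.0000, bond B=4.0581.
  t=1,j=1: stock 156.5100 → up 220.6791 (V=1.7781), down 101.7315 (V=4.5045). Price 2.5714; hedge Δ=-0.0229, bond B=6.1588.
  t=0,j=0: stock 111.0000 → up 156.5100 (V=2.5714), down 72.1500 (V=4.0581). Price 2.8453; hedge Δ=-0.0176, bond B=4.8014.
Check: Δ(0,0)·S0 + B(0,0) = 2.8453 = V0.

(0,0): Delta=-0.0176 Bond=4.8014
(1,0): Delta=0.0000 Bond=4.0581
(1,1): Delta=-0.0229 Bond=6.1588
(2,0): Delta=0.0000 Bond=4.5045
(2,1): Delta=0.0000 Bond=4.5045
(2,2): Delta=-0.0298 Bond=8.3570
V0=2.8453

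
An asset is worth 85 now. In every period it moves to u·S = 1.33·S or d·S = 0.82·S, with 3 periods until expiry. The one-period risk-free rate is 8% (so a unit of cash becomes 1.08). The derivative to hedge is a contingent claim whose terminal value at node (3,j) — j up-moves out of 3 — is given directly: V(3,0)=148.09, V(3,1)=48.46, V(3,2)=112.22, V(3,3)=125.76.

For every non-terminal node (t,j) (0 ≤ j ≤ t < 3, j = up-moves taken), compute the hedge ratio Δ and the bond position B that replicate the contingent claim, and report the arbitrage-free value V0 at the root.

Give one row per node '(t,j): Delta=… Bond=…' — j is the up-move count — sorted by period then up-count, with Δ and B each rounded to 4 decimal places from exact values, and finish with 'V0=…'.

Risk-neutral probability p* = (R−d)/(u−d) = (1.08−0.82)/(1.33−0.82) = 0.5098.
Payoff layer (t=3): V(3,0)=148.0900, V(3,1)=48.4600, V(3,2)=112.2200, V(3,3)=125.7600
  t=2,j=0: stock 57.1540 → up 76.0148 (V=48.4600), down 46.8663 (V=148.0900). Price 90.0910; hedge Δ=-3.4180, bond B=285.4439.
  t=2,j=1: stock 92.7010 → up 123.2923 (V=112.2200), down 76.0148 (V=48.4600). Price 74.9677; hedge Δ=1.3486, bond B=-50.0519.
  t=2,j=2: stock 150.3565 → up 199.9741 (V=125.7600), down 123.2923 (V=112.2200). Price 110.2988; hedge Δ=0.1766, bond B=83.7498.
  t=1,j=0: stock 69.7000 → up 92.7010 (V=74.9677), down 57.1540 (V=90.0910). Price 76.2788; hedge Δ=-0.4254, bond B=105.9322.
  t=1,j=1: stock 113.0500 → up 150.3565 (V=110.2988), down 92.7010 (V=74.9677). Price 86.0923; hedge Δ=0.6128, bond B=16.8155.
  t=0,j=0: stock 85.0000 → up 113.0500 (V=86.0923), down 69.7000 (V=76.2788). Price 75.2609; hedge Δ=0.2264, bond B=56.0187.
The time-0 hedge costs 75.2609, which is the no-arbitrage price.

(0,0): Delta=0.2264 Bond=56.0187
(1,0): Delta=-0.4254 Bond=105.9322
(1,1): Delta=0.6128 Bond=16.8155
(2,0): Delta=-3.4180 Bond=285.4439
(2,1): Delta=1.3486 Bond=-50.0519
(2,2): Delta=0.1766 Bond=83.7498
V0=75.2609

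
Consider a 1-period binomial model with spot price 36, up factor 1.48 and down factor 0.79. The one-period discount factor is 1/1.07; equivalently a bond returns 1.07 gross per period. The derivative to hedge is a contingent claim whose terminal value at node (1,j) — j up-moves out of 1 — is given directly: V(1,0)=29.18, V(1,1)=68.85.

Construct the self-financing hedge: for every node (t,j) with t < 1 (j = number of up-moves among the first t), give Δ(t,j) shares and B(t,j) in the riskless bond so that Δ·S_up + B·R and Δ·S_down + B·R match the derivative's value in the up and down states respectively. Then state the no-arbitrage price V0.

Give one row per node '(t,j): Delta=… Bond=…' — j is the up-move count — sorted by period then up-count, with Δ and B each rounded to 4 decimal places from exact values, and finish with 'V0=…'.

Since d<R<u, set p* = (R−d)/(u−d) = 0.4058; price each node as the discounted p*-expectation of its children.
Terminal values V(1,·): V(1,0)=29.1800, V(1,1)=68.8500
(0,0): S=36.0000. Δ = (V_up−V_dn)/(S_up−S_dn) = (68.8500−29.1800)/(53.2800−28.4400) = 1.5970. V = [p*·68.8500 + (1−p*)·29.1800]/1.07 = 42.3159. B = V − Δ·S = -15.1769.
Each (Δ,B) replicates both successor values, so the strategy is self-financing and V0 is arbitrage-free.

(0,0): Delta=1.5970 Bond=-15.1769
V0=42.3159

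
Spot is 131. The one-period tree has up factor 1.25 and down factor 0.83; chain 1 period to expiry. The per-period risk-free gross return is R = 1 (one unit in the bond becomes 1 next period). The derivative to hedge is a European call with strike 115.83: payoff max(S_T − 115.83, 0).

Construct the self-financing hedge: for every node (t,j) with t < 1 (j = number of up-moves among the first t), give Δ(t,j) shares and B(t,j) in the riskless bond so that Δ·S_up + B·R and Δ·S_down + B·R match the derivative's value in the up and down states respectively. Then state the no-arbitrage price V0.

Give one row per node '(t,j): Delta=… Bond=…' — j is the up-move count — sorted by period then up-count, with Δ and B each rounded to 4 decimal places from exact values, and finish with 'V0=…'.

No-arbitrage ⇒ martingale measure with p* = (R−d)/(u−d) = 0.4048.
At expiry t=1: V(1,0)=0.0000, V(1,1)=47.9200
  t=0,j=0: stock 131.0000 → up 163.7500 (V=47.9200), down 108.7300 (V=0.0000). Price 19.3962; hedge Δ=0.8710, bond B=-94.6990.
The time-0 hedge costs 19.3962, which is the no-arbitrage price.

(0,0): Delta=0.8710 Bond=-94.6990
V0=19.3962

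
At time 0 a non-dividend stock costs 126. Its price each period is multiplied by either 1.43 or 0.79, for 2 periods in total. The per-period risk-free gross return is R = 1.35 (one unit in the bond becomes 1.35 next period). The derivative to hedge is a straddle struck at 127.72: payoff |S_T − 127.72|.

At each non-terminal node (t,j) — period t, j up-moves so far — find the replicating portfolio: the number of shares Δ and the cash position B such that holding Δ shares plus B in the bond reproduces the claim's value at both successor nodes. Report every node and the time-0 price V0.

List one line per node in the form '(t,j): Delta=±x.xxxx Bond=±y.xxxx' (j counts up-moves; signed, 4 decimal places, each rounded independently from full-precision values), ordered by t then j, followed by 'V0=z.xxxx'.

(0,0): Delta=0.8873 Bond=-55.0356
(1,0): Delta=-0.5409 Bond=67.8677
(1,1): Delta=1.0000 Bond=-94.6074
V0=56.7621

Risk-neutral probability p* = (R−d)/(u−d) = (1.35−0.79)/(1.43−0.79) = 0.8750.
At expiry t=2: V(2,0)=49.0834, V(2,1)=14.6222, V(2,2)=129.9374
Node (1,0) S=99.5400: V=(p*·14.6222+(1−p*)·49.0834)/1.35=14.0221; Δ=(14.6222−49.0834)/(142.3422−78.6366)=-0.5409; B=V−Δ·S=67.8677
Node (1,1) S=180.1800: V=(p*·129.9374+(1−p*)·14.6222)/1.35=85.5726; Δ=(129.9374−14.6222)/(257.6574−142.3422)=1.0000; B=V−Δ·S=-94.6074
Node (0,0) S=126.0000: V=(p*·85.5726+(1−p*)·14.0221)/1.35=56.7621; Δ=(85.5726−14.0221)/(180.1800−99.5400)=0.8873; B=V−Δ·S=-55.0356
Each (Δ,B) replicates both successor values, so the strategy is self-financing and V0 is arbitrage-free.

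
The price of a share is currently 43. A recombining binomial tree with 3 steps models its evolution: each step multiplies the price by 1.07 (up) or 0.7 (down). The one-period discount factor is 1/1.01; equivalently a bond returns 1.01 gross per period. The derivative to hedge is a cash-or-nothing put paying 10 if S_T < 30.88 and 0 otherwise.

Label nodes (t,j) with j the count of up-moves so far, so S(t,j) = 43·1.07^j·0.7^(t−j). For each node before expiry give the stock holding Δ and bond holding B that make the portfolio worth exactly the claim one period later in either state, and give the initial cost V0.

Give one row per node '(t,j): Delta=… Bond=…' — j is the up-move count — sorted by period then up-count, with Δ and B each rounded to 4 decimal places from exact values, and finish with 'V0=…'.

No-arbitrage ⇒ martingale measure with p* = (R−d)/(u−d) = 0.8378.
Terminal payoffs: V(3,0)=10.0000, V(3,1)=10.0000, V(3,2)=0.0000, V(3,3)=0.0000
  t=2,j=0: stock 21.0700 → up 22.5449 (V=10.0000), down 14.7490 (V=10.0000). Price 9.9010; hedge Δ=0.0000, bond B=9.9010.
  t=2,j=1: stock 32.2070 → up 34.4615 (V=0.0000), down 22.5449 (V=10.0000). Price 1.6056; hedge Δ=-0.8392, bond B=28.6326.
  t=2,j=2: stock 49.2307 → up 52.6768 (V=0.0000), down 34.4615 (V=0.0000). Price 0.0000; hedge Δ=0.0000, bond B=0.0000.
  t=1,j=0: stock 30.1000 → up 32.2070 (V=1.6056), down 21.0700 (V=9.9010). Price 2.9216; hedge Δ=-0.7449, bond B=25.3416.
  t=1,j=1: stock 46.0100 → up 49.2307 (V=0.0000), down 32.2070 (V=1.6056). Price 0.2578; hedge Δ=-0.0943, bond B=4.5972.
  t=0,j=0: stock 43.0000 → up 46.0100 (V=0.2578), down 30.1000 (V=2.9216). Price 0.6829; hedge Δ=-0.1674, bond B=7.8823.
Each (Δ,B) replicates both successor values, so the strategy is self-financing and V0 is arbitrage-free.

(0,0): Delta=-0.1674 Bond=7.8823
(1,0): Delta=-0.7449 Bond=25.3416
(1,1): Delta=-0.0943 Bond=4.5972
(2,0): Delta=0.0000 Bond=9.9010
(2,1): Delta=-0.8392 Bond=28.6326
(2,2): Delta=0.0000 Bond=0.0000
V0=0.6829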